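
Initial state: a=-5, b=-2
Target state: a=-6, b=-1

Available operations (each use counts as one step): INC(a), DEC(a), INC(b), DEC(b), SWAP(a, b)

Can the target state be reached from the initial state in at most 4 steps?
Yes

Path (2 steps): DEC(a) → INC(b)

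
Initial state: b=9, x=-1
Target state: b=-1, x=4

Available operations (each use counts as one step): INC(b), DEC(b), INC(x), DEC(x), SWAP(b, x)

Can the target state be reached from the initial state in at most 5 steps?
No

The target state cannot be reached within 5 steps.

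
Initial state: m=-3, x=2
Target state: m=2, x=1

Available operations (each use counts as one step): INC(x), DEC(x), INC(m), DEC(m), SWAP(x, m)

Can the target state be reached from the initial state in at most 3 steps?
No

The target state cannot be reached within 3 steps.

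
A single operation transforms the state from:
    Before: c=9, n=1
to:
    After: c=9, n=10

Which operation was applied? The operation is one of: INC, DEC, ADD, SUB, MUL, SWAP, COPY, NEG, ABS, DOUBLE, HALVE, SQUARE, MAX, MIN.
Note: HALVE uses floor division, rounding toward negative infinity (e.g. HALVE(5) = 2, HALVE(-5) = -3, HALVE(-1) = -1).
ADD(n, c)

Analyzing the change:
Before: c=9, n=1
After: c=9, n=10
Variable n changed from 1 to 10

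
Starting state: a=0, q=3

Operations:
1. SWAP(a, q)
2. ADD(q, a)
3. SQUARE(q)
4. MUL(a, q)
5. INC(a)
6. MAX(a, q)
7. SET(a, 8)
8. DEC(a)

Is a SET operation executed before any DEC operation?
Yes

First SET: step 7
First DEC: step 8
Since 7 < 8, SET comes first.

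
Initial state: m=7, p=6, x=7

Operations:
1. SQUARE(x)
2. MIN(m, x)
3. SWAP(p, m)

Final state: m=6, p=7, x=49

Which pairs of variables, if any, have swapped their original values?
(p, m)

Comparing initial and final values:
p: 6 → 7
m: 7 → 6
x: 7 → 49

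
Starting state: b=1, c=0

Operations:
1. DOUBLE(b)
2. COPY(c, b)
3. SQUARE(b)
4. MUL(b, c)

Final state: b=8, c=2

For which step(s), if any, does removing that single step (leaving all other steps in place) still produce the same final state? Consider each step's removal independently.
None - removing any single step changes the final result

Testing removal of each single step:
Without step 1: final = b=1, c=1 (different)
Without step 2: final = b=0, c=0 (different)
Without step 3: final = b=4, c=2 (different)
Without step 4: final = b=4, c=2 (different)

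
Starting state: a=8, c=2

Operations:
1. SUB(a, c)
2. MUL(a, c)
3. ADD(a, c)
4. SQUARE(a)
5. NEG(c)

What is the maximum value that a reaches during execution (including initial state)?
196

Values of a at each step:
Initial: a = 8
After step 1: a = 6
After step 2: a = 12
After step 3: a = 14
After step 4: a = 196 ← maximum
After step 5: a = 196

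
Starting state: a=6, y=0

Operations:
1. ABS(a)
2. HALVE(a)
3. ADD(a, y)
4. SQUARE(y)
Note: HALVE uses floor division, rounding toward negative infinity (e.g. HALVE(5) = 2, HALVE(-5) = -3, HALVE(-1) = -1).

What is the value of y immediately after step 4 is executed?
y = 0

Tracing y through execution:
Initial: y = 0
After step 1 (ABS(a)): y = 0
After step 2 (HALVE(a)): y = 0
After step 3 (ADD(a, y)): y = 0
After step 4 (SQUARE(y)): y = 0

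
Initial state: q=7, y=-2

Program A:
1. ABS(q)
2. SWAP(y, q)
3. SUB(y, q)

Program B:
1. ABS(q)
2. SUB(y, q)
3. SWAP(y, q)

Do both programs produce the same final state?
No

Program A final state: q=-2, y=9
Program B final state: q=-9, y=7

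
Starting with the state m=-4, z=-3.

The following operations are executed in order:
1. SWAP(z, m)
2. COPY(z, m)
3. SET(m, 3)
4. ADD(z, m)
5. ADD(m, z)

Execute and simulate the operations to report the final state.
{m: 3, z: 0}

Step-by-step execution:
Initial: m=-4, z=-3
After step 1 (SWAP(z, m)): m=-3, z=-4
After step 2 (COPY(z, m)): m=-3, z=-3
After step 3 (SET(m, 3)): m=3, z=-3
After step 4 (ADD(z, m)): m=3, z=0
After step 5 (ADD(m, z)): m=3, z=0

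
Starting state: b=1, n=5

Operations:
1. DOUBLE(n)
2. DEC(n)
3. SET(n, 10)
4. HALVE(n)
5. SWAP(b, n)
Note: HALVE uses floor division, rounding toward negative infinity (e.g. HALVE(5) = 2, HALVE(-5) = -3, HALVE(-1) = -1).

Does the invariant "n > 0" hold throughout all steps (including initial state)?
Yes

The invariant holds at every step.

State at each step:
Initial: b=1, n=5
After step 1: b=1, n=10
After step 2: b=1, n=9
After step 3: b=1, n=10
After step 4: b=1, n=5
After step 5: b=5, n=1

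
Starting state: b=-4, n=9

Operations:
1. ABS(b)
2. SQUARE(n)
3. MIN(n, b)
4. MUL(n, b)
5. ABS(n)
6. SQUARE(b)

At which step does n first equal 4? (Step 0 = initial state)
Step 3

Tracing n:
Initial: n = 9
After step 1: n = 9
After step 2: n = 81
After step 3: n = 4 ← first occurrence
After step 4: n = 16
After step 5: n = 16
After step 6: n = 16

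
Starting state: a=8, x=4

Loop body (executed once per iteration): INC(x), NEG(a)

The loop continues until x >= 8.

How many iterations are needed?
4

Tracing iterations:
Initial: a=8, x=4
After iteration 1: a=-8, x=5
After iteration 2: a=8, x=6
After iteration 3: a=-8, x=7
After iteration 4: a=8, x=8
x >= 8 now holds, so the loop exits after 4 iterations.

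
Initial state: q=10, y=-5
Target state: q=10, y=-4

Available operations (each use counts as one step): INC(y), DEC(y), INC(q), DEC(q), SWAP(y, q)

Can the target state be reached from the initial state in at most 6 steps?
Yes

Path (1 step): INC(y)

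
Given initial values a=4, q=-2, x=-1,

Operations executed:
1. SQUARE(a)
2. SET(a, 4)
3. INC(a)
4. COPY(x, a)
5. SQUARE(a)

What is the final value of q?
q = -2

Tracing execution:
Step 1: SQUARE(a) → q = -2
Step 2: SET(a, 4) → q = -2
Step 3: INC(a) → q = -2
Step 4: COPY(x, a) → q = -2
Step 5: SQUARE(a) → q = -2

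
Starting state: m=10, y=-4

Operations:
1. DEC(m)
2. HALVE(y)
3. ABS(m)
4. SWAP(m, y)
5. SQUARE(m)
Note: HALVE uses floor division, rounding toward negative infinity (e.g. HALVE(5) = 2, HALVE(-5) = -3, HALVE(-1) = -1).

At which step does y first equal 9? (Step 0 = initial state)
Step 4

Tracing y:
Initial: y = -4
After step 1: y = -4
After step 2: y = -2
After step 3: y = -2
After step 4: y = 9 ← first occurrence
After step 5: y = 9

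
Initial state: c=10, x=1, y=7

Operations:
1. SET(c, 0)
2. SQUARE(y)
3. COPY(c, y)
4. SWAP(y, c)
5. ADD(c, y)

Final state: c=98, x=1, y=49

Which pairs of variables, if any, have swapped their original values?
None

Comparing initial and final values:
x: 1 → 1
c: 10 → 98
y: 7 → 49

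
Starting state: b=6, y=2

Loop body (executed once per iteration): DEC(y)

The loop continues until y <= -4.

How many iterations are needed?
6

Tracing iterations:
Initial: b=6, y=2
After iteration 1: b=6, y=1
After iteration 2: b=6, y=0
After iteration 3: b=6, y=-1
After iteration 4: b=6, y=-2
After iteration 5: b=6, y=-3
After iteration 6: b=6, y=-4
y <= -4 now holds, so the loop exits after 6 iterations.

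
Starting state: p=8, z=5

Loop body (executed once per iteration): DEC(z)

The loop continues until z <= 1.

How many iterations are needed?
4

Tracing iterations:
Initial: p=8, z=5
After iteration 1: p=8, z=4
After iteration 2: p=8, z=3
After iteration 3: p=8, z=2
After iteration 4: p=8, z=1
z <= 1 now holds, so the loop exits after 4 iterations.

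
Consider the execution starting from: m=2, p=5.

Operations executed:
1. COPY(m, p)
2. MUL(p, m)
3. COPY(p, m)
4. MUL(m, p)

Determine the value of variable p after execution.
p = 5

Tracing execution:
Step 1: COPY(m, p) → p = 5
Step 2: MUL(p, m) → p = 25
Step 3: COPY(p, m) → p = 5
Step 4: MUL(m, p) → p = 5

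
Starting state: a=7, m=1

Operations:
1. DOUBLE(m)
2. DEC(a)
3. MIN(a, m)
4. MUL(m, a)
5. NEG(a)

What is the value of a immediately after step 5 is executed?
a = -2

Tracing a through execution:
Initial: a = 7
After step 1 (DOUBLE(m)): a = 7
After step 2 (DEC(a)): a = 6
After step 3 (MIN(a, m)): a = 2
After step 4 (MUL(m, a)): a = 2
After step 5 (NEG(a)): a = -2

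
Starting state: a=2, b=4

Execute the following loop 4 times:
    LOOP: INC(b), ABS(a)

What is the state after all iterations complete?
a=2, b=8

Iteration trace:
Start: a=2, b=4
After iteration 1: a=2, b=5
After iteration 2: a=2, b=6
After iteration 3: a=2, b=7
After iteration 4: a=2, b=8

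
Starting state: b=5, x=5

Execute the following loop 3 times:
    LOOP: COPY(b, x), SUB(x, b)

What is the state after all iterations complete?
b=0, x=0

Iteration trace:
Start: b=5, x=5
After iteration 1: b=5, x=0
After iteration 2: b=0, x=0
After iteration 3: b=0, x=0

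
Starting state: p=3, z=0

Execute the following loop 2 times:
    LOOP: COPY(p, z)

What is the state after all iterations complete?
p=0, z=0

Iteration trace:
Start: p=3, z=0
After iteration 1: p=0, z=0
After iteration 2: p=0, z=0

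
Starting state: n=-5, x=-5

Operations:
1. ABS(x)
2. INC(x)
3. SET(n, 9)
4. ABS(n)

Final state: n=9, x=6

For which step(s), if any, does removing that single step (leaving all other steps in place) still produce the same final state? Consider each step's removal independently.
Step(s) 4

Testing removal of each single step:
Without step 1: final = n=9, x=-4 (different)
Without step 2: final = n=9, x=5 (different)
Without step 3: final = n=5, x=6 (different)
Without step 4: final = n=9, x=6 (same)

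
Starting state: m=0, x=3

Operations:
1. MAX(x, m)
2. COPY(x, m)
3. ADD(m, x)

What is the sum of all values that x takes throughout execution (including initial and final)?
6

Values of x at each step:
Initial: x = 3
After step 1: x = 3
After step 2: x = 0
After step 3: x = 0
Sum = 3 + 3 + 0 + 0 = 6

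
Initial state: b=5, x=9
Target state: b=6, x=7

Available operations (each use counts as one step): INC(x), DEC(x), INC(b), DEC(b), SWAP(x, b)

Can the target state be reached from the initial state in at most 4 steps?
Yes

Path (3 steps): DEC(x) → DEC(x) → INC(b)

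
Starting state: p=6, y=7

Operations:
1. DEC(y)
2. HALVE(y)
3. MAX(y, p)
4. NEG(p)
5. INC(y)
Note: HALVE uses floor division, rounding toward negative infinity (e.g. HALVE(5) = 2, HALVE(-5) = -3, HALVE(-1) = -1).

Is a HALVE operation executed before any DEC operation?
No

First HALVE: step 2
First DEC: step 1
Since 2 > 1, DEC comes first.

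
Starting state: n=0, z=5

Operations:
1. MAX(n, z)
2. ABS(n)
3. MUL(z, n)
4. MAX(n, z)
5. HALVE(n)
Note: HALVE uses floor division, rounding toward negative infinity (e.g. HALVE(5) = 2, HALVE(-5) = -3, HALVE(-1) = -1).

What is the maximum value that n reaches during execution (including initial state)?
25

Values of n at each step:
Initial: n = 0
After step 1: n = 5
After step 2: n = 5
After step 3: n = 5
After step 4: n = 25 ← maximum
After step 5: n = 12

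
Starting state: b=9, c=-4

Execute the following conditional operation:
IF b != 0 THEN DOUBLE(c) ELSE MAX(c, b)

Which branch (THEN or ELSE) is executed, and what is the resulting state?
Branch: THEN, Final state: b=9, c=-8

Evaluating condition: b != 0
b = 9
Condition is True, so THEN branch executes
After DOUBLE(c): b=9, c=-8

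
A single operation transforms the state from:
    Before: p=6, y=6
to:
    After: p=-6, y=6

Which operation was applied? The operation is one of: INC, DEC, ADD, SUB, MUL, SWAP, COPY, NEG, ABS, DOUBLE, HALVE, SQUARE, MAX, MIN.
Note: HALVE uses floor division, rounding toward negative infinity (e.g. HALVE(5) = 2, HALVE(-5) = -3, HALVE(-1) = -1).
NEG(p)

Analyzing the change:
Before: p=6, y=6
After: p=-6, y=6
Variable p changed from 6 to -6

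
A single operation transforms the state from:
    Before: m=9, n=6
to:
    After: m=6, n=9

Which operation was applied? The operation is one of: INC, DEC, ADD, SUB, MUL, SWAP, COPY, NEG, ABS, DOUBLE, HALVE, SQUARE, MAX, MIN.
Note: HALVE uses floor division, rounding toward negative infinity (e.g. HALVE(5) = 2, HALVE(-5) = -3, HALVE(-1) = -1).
SWAP(m, n)

Analyzing the change:
Before: m=9, n=6
After: m=6, n=9
Variable m changed from 9 to 6
Variable n changed from 6 to 9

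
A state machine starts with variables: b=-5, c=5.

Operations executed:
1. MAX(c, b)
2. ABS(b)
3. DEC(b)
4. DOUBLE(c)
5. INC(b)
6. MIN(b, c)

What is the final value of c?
c = 10

Tracing execution:
Step 1: MAX(c, b) → c = 5
Step 2: ABS(b) → c = 5
Step 3: DEC(b) → c = 5
Step 4: DOUBLE(c) → c = 10
Step 5: INC(b) → c = 10
Step 6: MIN(b, c) → c = 10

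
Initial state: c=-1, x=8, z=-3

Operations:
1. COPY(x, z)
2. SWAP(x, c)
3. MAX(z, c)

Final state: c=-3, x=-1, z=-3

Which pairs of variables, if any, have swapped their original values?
None

Comparing initial and final values:
c: -1 → -3
x: 8 → -1
z: -3 → -3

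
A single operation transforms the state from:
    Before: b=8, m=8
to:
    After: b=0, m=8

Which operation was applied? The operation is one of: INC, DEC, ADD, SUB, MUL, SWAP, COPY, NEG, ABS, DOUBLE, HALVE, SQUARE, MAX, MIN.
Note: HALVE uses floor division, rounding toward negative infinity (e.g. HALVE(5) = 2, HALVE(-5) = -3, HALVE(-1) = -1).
SUB(b, m)

Analyzing the change:
Before: b=8, m=8
After: b=0, m=8
Variable b changed from 8 to 0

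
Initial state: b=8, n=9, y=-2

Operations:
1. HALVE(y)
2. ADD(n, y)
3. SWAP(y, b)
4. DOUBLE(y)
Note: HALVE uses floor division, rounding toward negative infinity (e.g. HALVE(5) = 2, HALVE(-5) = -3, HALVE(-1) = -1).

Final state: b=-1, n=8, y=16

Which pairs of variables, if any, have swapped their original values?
None

Comparing initial and final values:
y: -2 → 16
n: 9 → 8
b: 8 → -1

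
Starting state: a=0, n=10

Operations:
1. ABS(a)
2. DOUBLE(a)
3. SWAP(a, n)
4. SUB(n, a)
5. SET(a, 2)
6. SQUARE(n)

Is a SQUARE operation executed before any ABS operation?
No

First SQUARE: step 6
First ABS: step 1
Since 6 > 1, ABS comes first.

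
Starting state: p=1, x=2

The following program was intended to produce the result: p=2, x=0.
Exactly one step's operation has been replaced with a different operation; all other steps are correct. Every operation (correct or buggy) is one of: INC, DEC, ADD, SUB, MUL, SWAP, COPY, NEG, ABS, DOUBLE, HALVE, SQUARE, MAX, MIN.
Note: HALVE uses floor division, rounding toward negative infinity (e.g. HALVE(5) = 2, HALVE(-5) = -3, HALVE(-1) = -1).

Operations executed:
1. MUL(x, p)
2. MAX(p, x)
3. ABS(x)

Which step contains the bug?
Step 3

Trace with buggy code:
Initial: p=1, x=2
After step 1: p=1, x=2
After step 2: p=2, x=2
After step 3: p=2, x=2
Actual final p=2, x=2 ≠ expected p=2, x=0.
Step 3 is the only position where a single-operation replacement can produce the expected result.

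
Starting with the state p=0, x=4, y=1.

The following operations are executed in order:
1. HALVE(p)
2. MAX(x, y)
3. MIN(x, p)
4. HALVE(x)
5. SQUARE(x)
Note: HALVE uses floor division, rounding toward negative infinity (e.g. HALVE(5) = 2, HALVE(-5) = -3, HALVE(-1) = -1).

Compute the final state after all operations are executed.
{p: 0, x: 0, y: 1}

Step-by-step execution:
Initial: p=0, x=4, y=1
After step 1 (HALVE(p)): p=0, x=4, y=1
After step 2 (MAX(x, y)): p=0, x=4, y=1
After step 3 (MIN(x, p)): p=0, x=0, y=1
After step 4 (HALVE(x)): p=0, x=0, y=1
After step 5 (SQUARE(x)): p=0, x=0, y=1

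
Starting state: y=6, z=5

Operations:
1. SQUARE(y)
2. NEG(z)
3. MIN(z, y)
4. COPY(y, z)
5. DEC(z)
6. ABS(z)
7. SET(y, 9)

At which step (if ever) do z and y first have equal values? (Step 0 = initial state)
Step 4

z and y first become equal after step 4.

Comparing values at each step:
Initial: z=5, y=6
After step 1: z=5, y=36
After step 2: z=-5, y=36
After step 3: z=-5, y=36
After step 4: z=-5, y=-5 ← equal!
After step 5: z=-6, y=-5
After step 6: z=6, y=-5
After step 7: z=6, y=9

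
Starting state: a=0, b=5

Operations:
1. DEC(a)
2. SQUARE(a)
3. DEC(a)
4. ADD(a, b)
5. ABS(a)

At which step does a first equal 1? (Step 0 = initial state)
Step 2

Tracing a:
Initial: a = 0
After step 1: a = -1
After step 2: a = 1 ← first occurrence
After step 3: a = 0
After step 4: a = 5
After step 5: a = 5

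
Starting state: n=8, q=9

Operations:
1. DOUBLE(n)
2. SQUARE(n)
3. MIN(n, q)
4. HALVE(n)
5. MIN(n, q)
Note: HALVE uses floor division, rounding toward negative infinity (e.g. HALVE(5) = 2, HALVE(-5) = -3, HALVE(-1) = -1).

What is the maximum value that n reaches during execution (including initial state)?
256

Values of n at each step:
Initial: n = 8
After step 1: n = 16
After step 2: n = 256 ← maximum
After step 3: n = 9
After step 4: n = 4
After step 5: n = 4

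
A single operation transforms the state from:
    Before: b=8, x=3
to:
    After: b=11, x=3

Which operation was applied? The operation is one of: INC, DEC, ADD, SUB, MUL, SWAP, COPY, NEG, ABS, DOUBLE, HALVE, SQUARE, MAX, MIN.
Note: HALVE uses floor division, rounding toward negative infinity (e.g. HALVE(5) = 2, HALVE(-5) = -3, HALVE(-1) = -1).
ADD(b, x)

Analyzing the change:
Before: b=8, x=3
After: b=11, x=3
Variable b changed from 8 to 11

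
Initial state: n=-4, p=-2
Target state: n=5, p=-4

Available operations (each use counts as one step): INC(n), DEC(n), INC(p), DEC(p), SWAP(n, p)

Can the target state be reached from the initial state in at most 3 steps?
No

The target state cannot be reached within 3 steps.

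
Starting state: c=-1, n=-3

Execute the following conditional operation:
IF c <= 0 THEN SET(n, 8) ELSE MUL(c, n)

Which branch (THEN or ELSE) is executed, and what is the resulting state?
Branch: THEN, Final state: c=-1, n=8

Evaluating condition: c <= 0
c = -1
Condition is True, so THEN branch executes
After SET(n, 8): c=-1, n=8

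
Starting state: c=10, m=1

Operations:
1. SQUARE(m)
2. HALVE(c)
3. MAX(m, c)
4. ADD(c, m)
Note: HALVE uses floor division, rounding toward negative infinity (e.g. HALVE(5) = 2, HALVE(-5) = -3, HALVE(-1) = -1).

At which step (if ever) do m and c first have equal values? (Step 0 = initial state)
Step 3

m and c first become equal after step 3.

Comparing values at each step:
Initial: m=1, c=10
After step 1: m=1, c=10
After step 2: m=1, c=5
After step 3: m=5, c=5 ← equal!
After step 4: m=5, c=10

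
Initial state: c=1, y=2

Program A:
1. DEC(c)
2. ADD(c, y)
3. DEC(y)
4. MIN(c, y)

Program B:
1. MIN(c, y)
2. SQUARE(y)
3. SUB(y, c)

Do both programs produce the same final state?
No

Program A final state: c=1, y=1
Program B final state: c=1, y=3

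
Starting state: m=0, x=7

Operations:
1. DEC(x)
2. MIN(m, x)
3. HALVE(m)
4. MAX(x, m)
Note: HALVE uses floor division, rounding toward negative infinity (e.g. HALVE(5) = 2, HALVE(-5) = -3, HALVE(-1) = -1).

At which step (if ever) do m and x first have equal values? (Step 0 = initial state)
Never

m and x never become equal during execution.

Comparing values at each step:
Initial: m=0, x=7
After step 1: m=0, x=6
After step 2: m=0, x=6
After step 3: m=0, x=6
After step 4: m=0, x=6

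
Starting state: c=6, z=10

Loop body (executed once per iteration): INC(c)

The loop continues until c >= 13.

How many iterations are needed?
7

Tracing iterations:
Initial: c=6, z=10
After iteration 1: c=7, z=10
After iteration 2: c=8, z=10
After iteration 3: c=9, z=10
After iteration 4: c=10, z=10
After iteration 5: c=11, z=10
After iteration 6: c=12, z=10
After iteration 7: c=13, z=10
c >= 13 now holds, so the loop exits after 7 iterations.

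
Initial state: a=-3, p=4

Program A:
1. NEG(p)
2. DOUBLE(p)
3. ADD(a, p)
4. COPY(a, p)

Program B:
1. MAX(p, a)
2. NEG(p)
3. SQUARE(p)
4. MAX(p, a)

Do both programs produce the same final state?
No

Program A final state: a=-8, p=-8
Program B final state: a=-3, p=16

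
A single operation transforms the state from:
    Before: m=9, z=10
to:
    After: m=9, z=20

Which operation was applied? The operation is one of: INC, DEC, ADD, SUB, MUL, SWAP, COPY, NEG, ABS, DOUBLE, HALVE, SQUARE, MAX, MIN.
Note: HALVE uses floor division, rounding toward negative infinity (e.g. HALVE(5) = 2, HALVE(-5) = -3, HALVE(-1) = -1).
DOUBLE(z)

Analyzing the change:
Before: m=9, z=10
After: m=9, z=20
Variable z changed from 10 to 20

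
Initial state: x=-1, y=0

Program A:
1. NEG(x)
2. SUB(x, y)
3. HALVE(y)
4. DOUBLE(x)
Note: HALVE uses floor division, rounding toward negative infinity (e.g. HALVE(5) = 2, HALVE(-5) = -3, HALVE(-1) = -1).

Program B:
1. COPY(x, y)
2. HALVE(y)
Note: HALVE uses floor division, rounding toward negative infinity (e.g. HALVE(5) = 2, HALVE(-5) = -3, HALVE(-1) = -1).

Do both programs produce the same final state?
No

Program A final state: x=2, y=0
Program B final state: x=0, y=0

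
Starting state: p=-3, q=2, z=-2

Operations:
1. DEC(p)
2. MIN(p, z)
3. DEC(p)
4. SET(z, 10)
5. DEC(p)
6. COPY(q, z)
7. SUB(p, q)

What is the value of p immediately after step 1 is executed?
p = -4

Tracing p through execution:
Initial: p = -3
After step 1 (DEC(p)): p = -4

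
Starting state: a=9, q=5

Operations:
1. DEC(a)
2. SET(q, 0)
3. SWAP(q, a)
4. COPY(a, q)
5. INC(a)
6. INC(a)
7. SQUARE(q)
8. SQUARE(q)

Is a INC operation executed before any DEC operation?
No

First INC: step 5
First DEC: step 1
Since 5 > 1, DEC comes first.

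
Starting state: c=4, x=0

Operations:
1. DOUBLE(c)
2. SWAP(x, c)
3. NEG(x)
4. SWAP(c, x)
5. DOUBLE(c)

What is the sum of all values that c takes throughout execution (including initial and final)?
-12

Values of c at each step:
Initial: c = 4
After step 1: c = 8
After step 2: c = 0
After step 3: c = 0
After step 4: c = -8
After step 5: c = -16
Sum = 4 + 8 + 0 + 0 + -8 + -16 = -12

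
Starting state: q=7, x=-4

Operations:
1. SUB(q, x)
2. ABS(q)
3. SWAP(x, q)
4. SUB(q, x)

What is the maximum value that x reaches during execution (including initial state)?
11

Values of x at each step:
Initial: x = -4
After step 1: x = -4
After step 2: x = -4
After step 3: x = 11 ← maximum
After step 4: x = 11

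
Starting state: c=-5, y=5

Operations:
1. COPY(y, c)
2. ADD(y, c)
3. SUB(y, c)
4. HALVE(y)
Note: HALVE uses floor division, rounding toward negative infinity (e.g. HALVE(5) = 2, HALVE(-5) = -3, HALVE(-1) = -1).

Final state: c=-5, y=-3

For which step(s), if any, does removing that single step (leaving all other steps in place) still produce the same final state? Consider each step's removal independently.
None - removing any single step changes the final result

Testing removal of each single step:
Without step 1: final = c=-5, y=2 (different)
Without step 2: final = c=-5, y=0 (different)
Without step 3: final = c=-5, y=-5 (different)
Without step 4: final = c=-5, y=-5 (different)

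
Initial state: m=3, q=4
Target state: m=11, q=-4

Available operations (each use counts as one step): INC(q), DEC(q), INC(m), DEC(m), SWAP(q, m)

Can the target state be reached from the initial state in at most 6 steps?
No

The target state cannot be reached within 6 steps.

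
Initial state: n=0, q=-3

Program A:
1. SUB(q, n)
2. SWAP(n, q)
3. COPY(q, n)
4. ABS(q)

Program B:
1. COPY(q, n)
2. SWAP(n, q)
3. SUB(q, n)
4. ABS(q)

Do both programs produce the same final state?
No

Program A final state: n=-3, q=3
Program B final state: n=0, q=0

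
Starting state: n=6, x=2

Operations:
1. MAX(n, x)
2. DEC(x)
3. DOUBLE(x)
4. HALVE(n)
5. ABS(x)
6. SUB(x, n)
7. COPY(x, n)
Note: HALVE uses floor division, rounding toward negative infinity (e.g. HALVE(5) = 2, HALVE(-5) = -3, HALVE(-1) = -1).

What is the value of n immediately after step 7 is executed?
n = 3

Tracing n through execution:
Initial: n = 6
After step 1 (MAX(n, x)): n = 6
After step 2 (DEC(x)): n = 6
After step 3 (DOUBLE(x)): n = 6
After step 4 (HALVE(n)): n = 3
After step 5 (ABS(x)): n = 3
After step 6 (SUB(x, n)): n = 3
After step 7 (COPY(x, n)): n = 3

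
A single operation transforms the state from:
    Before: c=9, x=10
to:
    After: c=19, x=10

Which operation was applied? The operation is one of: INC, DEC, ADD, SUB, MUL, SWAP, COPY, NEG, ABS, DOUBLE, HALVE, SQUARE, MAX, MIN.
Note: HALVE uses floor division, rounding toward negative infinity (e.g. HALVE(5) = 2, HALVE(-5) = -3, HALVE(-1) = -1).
ADD(c, x)

Analyzing the change:
Before: c=9, x=10
After: c=19, x=10
Variable c changed from 9 to 19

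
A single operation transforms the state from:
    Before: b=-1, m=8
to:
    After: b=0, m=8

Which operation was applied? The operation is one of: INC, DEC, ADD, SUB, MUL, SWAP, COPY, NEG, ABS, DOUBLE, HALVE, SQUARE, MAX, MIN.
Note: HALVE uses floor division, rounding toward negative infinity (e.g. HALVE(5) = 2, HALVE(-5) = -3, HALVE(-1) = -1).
INC(b)

Analyzing the change:
Before: b=-1, m=8
After: b=0, m=8
Variable b changed from -1 to 0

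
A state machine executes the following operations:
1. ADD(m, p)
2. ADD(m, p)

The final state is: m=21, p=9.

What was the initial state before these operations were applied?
m=3, p=9

Working backwards:
Final state: m=21, p=9
Before step 2 (ADD(m, p)): m=12, p=9
Before step 1 (ADD(m, p)): m=3, p=9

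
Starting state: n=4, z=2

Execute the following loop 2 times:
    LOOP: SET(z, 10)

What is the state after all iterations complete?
n=4, z=10

Iteration trace:
Start: n=4, z=2
After iteration 1: n=4, z=10
After iteration 2: n=4, z=10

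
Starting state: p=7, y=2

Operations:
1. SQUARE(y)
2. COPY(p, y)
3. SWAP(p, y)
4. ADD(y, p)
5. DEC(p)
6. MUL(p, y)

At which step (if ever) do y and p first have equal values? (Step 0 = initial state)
Step 2

y and p first become equal after step 2.

Comparing values at each step:
Initial: y=2, p=7
After step 1: y=4, p=7
After step 2: y=4, p=4 ← equal!
After step 3: y=4, p=4 ← equal!
After step 4: y=8, p=4
After step 5: y=8, p=3
After step 6: y=8, p=24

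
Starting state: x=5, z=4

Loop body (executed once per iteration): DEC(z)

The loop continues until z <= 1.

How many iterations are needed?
3

Tracing iterations:
Initial: x=5, z=4
After iteration 1: x=5, z=3
After iteration 2: x=5, z=2
After iteration 3: x=5, z=1
z <= 1 now holds, so the loop exits after 3 iterations.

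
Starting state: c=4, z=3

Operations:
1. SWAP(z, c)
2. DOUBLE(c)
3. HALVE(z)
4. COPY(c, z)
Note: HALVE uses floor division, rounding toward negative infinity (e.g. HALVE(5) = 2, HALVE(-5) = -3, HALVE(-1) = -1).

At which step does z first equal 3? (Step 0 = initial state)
Step 0

Tracing z:
Initial: z = 3 ← first occurrence
After step 1: z = 4
After step 2: z = 4
After step 3: z = 2
After step 4: z = 2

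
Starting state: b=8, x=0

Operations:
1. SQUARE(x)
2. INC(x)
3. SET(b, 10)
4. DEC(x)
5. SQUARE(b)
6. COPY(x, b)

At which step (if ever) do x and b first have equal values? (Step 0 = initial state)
Step 6

x and b first become equal after step 6.

Comparing values at each step:
Initial: x=0, b=8
After step 1: x=0, b=8
After step 2: x=1, b=8
After step 3: x=1, b=10
After step 4: x=0, b=10
After step 5: x=0, b=100
After step 6: x=100, b=100 ← equal!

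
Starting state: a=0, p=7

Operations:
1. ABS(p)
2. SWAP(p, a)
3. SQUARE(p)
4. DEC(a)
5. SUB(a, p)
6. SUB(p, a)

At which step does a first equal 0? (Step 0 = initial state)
Step 0

Tracing a:
Initial: a = 0 ← first occurrence
After step 1: a = 0
After step 2: a = 7
After step 3: a = 7
After step 4: a = 6
After step 5: a = 6
After step 6: a = 6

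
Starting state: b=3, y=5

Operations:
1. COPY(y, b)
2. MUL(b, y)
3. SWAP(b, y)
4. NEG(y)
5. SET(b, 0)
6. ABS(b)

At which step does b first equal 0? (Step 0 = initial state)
Step 5

Tracing b:
Initial: b = 3
After step 1: b = 3
After step 2: b = 9
After step 3: b = 3
After step 4: b = 3
After step 5: b = 0 ← first occurrence
After step 6: b = 0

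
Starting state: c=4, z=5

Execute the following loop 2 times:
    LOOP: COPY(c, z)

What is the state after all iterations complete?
c=5, z=5

Iteration trace:
Start: c=4, z=5
After iteration 1: c=5, z=5
After iteration 2: c=5, z=5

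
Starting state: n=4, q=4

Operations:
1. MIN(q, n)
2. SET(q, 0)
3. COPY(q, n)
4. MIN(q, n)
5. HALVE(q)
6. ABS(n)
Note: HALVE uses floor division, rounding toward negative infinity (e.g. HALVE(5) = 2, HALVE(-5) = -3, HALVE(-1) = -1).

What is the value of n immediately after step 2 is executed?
n = 4

Tracing n through execution:
Initial: n = 4
After step 1 (MIN(q, n)): n = 4
After step 2 (SET(q, 0)): n = 4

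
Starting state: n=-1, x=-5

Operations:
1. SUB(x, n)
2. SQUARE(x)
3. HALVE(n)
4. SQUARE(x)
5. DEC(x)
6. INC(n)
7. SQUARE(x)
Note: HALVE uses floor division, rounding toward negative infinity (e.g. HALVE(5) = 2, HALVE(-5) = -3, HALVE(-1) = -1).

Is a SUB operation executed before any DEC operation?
Yes

First SUB: step 1
First DEC: step 5
Since 1 < 5, SUB comes first.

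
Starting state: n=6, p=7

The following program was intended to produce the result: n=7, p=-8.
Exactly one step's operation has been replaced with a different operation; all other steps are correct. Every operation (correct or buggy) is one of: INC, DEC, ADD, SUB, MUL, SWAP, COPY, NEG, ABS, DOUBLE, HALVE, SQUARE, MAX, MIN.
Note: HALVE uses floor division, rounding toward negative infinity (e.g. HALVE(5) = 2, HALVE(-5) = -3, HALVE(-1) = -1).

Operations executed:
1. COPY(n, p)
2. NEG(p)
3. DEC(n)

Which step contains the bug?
Step 3

Trace with buggy code:
Initial: n=6, p=7
After step 1: n=7, p=7
After step 2: n=7, p=-7
After step 3: n=6, p=-7
Actual final n=6, p=-7 ≠ expected n=7, p=-8.
Step 3 is the only position where a single-operation replacement can produce the expected result.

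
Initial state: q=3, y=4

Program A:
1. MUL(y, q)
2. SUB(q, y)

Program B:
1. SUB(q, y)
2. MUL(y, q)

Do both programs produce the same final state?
No

Program A final state: q=-9, y=12
Program B final state: q=-1, y=-4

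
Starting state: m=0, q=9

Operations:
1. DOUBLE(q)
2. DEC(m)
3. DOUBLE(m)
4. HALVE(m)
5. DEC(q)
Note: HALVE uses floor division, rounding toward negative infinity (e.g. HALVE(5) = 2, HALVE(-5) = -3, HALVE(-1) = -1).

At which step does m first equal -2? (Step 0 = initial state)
Step 3

Tracing m:
Initial: m = 0
After step 1: m = 0
After step 2: m = -1
After step 3: m = -2 ← first occurrence
After step 4: m = -1
After step 5: m = -1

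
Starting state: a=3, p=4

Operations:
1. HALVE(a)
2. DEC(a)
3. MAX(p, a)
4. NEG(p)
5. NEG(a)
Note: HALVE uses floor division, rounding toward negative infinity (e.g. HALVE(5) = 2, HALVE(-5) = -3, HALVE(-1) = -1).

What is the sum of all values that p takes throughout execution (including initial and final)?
8

Values of p at each step:
Initial: p = 4
After step 1: p = 4
After step 2: p = 4
After step 3: p = 4
After step 4: p = -4
After step 5: p = -4
Sum = 4 + 4 + 4 + 4 + -4 + -4 = 8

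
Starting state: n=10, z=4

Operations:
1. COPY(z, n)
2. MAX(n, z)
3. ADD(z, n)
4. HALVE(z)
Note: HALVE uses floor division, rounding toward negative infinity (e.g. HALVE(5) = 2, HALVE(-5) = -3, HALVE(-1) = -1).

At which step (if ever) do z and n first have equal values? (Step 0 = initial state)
Step 1

z and n first become equal after step 1.

Comparing values at each step:
Initial: z=4, n=10
After step 1: z=10, n=10 ← equal!
After step 2: z=10, n=10 ← equal!
After step 3: z=20, n=10
After step 4: z=10, n=10 ← equal!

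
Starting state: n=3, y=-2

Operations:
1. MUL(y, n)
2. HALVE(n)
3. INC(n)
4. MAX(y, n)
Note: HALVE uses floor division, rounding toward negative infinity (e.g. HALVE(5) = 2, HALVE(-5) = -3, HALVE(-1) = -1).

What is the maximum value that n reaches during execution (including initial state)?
3

Values of n at each step:
Initial: n = 3 ← maximum
After step 1: n = 3
After step 2: n = 1
After step 3: n = 2
After step 4: n = 2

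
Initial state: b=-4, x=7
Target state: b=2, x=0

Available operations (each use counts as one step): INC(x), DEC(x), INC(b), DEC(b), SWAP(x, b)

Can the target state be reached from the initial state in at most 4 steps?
No

The target state cannot be reached within 4 steps.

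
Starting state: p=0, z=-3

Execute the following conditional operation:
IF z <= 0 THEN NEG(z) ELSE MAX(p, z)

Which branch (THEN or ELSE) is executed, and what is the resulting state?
Branch: THEN, Final state: p=0, z=3

Evaluating condition: z <= 0
z = -3
Condition is True, so THEN branch executes
After NEG(z): p=0, z=3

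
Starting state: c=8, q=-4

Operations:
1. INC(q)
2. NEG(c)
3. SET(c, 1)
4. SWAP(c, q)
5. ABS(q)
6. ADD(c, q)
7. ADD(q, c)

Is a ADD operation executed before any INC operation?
No

First ADD: step 6
First INC: step 1
Since 6 > 1, INC comes first.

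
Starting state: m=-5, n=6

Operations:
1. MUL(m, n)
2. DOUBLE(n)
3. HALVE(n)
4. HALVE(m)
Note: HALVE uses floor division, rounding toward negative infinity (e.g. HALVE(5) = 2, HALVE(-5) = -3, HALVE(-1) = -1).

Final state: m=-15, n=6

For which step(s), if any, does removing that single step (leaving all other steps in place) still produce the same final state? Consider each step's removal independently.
None - removing any single step changes the final result

Testing removal of each single step:
Without step 1: final = m=-3, n=6 (different)
Without step 2: final = m=-15, n=3 (different)
Without step 3: final = m=-15, n=12 (different)
Without step 4: final = m=-30, n=6 (different)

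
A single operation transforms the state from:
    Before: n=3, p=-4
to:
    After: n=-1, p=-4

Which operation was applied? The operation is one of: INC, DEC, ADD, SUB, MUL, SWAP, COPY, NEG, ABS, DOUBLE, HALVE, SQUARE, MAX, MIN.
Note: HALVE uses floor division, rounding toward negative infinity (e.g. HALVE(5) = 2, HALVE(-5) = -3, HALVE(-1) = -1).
ADD(n, p)

Analyzing the change:
Before: n=3, p=-4
After: n=-1, p=-4
Variable n changed from 3 to -1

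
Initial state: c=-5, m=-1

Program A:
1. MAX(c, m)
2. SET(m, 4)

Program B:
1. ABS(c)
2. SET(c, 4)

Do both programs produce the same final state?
No

Program A final state: c=-1, m=4
Program B final state: c=4, m=-1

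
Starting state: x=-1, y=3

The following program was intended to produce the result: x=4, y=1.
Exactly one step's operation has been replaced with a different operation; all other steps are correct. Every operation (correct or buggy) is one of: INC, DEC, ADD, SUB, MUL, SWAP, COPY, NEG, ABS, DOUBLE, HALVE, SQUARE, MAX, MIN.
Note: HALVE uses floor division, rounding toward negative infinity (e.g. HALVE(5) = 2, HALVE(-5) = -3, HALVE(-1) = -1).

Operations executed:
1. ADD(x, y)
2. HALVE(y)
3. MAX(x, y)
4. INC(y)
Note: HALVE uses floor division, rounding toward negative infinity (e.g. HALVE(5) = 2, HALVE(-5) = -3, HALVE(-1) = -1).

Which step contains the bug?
Step 4

Trace with buggy code:
Initial: x=-1, y=3
After step 1: x=2, y=3
After step 2: x=2, y=1
After step 3: x=2, y=1
After step 4: x=2, y=2
Actual final x=2, y=2 ≠ expected x=4, y=1.
Step 4 is the only position where a single-operation replacement can produce the expected result.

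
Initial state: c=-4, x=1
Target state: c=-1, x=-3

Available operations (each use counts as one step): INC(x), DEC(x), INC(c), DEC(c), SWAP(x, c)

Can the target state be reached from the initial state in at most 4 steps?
Yes

Path (4 steps): DEC(x) → DEC(x) → INC(c) → SWAP(x, c)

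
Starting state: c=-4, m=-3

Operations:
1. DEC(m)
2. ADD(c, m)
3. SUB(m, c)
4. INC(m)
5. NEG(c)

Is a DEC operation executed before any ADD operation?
Yes

First DEC: step 1
First ADD: step 2
Since 1 < 2, DEC comes first.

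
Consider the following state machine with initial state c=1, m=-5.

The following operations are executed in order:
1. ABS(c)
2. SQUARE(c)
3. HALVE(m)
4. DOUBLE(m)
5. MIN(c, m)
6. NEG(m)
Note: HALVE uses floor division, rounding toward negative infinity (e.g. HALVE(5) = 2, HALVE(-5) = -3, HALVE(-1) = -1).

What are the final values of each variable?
{c: -6, m: 6}

Step-by-step execution:
Initial: c=1, m=-5
After step 1 (ABS(c)): c=1, m=-5
After step 2 (SQUARE(c)): c=1, m=-5
After step 3 (HALVE(m)): c=1, m=-3
After step 4 (DOUBLE(m)): c=1, m=-6
After step 5 (MIN(c, m)): c=-6, m=-6
After step 6 (NEG(m)): c=-6, m=6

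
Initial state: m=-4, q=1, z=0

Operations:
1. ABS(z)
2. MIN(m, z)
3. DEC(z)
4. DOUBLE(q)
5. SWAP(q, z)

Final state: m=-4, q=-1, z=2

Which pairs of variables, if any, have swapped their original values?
None

Comparing initial and final values:
q: 1 → -1
m: -4 → -4
z: 0 → 2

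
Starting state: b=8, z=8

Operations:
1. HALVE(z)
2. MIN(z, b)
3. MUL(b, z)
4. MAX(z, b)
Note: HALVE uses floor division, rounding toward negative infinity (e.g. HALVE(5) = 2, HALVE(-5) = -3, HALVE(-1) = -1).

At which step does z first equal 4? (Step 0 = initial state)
Step 1

Tracing z:
Initial: z = 8
After step 1: z = 4 ← first occurrence
After step 2: z = 4
After step 3: z = 4
After step 4: z = 32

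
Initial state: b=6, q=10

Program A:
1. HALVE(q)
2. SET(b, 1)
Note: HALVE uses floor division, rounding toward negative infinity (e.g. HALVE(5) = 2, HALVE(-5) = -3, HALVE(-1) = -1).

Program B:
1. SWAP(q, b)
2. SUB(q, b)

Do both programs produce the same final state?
No

Program A final state: b=1, q=5
Program B final state: b=10, q=-4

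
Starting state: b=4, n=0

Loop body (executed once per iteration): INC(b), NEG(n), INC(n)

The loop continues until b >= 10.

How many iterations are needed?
6

Tracing iterations:
Initial: b=4, n=0
After iteration 1: b=5, n=1
After iteration 2: b=6, n=0
After iteration 3: b=7, n=1
After iteration 4: b=8, n=0
After iteration 5: b=9, n=1
After iteration 6: b=10, n=0
b >= 10 now holds, so the loop exits after 6 iterations.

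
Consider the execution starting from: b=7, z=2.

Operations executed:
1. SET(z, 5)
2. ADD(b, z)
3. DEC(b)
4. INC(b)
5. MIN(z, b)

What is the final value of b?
b = 12

Tracing execution:
Step 1: SET(z, 5) → b = 7
Step 2: ADD(b, z) → b = 12
Step 3: DEC(b) → b = 11
Step 4: INC(b) → b = 12
Step 5: MIN(z, b) → b = 12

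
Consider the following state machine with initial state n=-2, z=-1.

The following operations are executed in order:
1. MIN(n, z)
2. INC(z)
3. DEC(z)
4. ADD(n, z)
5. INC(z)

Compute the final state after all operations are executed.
{n: -3, z: 0}

Step-by-step execution:
Initial: n=-2, z=-1
After step 1 (MIN(n, z)): n=-2, z=-1
After step 2 (INC(z)): n=-2, z=0
After step 3 (DEC(z)): n=-2, z=-1
After step 4 (ADD(n, z)): n=-3, z=-1
After step 5 (INC(z)): n=-3, z=0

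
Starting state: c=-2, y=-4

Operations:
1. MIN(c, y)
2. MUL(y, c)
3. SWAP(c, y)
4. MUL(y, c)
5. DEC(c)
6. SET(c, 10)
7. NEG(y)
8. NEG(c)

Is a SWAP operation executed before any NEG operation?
Yes

First SWAP: step 3
First NEG: step 7
Since 3 < 7, SWAP comes first.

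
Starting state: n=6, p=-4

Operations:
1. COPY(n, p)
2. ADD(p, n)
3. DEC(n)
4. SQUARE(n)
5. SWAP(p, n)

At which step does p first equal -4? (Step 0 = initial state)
Step 0

Tracing p:
Initial: p = -4 ← first occurrence
After step 1: p = -4
After step 2: p = -8
After step 3: p = -8
After step 4: p = -8
After step 5: p = 25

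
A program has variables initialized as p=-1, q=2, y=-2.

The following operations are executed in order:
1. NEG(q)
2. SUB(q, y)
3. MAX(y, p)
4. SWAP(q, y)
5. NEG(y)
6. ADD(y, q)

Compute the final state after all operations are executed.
{p: -1, q: -1, y: -1}

Step-by-step execution:
Initial: p=-1, q=2, y=-2
After step 1 (NEG(q)): p=-1, q=-2, y=-2
After step 2 (SUB(q, y)): p=-1, q=0, y=-2
After step 3 (MAX(y, p)): p=-1, q=0, y=-1
After step 4 (SWAP(q, y)): p=-1, q=-1, y=0
After step 5 (NEG(y)): p=-1, q=-1, y=0
After step 6 (ADD(y, q)): p=-1, q=-1, y=-1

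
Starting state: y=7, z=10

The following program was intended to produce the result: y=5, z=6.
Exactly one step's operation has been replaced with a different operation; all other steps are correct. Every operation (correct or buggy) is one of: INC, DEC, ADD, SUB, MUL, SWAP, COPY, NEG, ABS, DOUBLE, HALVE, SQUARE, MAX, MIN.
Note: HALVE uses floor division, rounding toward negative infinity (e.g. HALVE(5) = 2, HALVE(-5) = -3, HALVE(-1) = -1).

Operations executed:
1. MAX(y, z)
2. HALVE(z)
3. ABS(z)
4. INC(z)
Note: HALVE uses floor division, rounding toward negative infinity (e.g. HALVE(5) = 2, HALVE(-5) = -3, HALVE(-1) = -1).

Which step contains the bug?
Step 3

Trace with buggy code:
Initial: y=7, z=10
After step 1: y=10, z=10
After step 2: y=10, z=5
After step 3: y=10, z=5
After step 4: y=10, z=6
Actual final y=10, z=6 ≠ expected y=5, z=6.
Step 3 is the only position where a single-operation replacement can produce the expected result.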